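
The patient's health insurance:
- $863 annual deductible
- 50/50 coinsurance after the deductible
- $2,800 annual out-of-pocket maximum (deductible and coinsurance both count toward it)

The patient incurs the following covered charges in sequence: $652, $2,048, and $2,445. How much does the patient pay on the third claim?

Claim 1 ($652): entire amount goes to the deductible. Patient owes $652 (running OOP $652).
Claim 2 ($2,048): deductible takes $211, $1,837 remains; coinsurance $1,837 × 50% = $918.50. Cost to patient: $1,129.50. OOP to date $1,781.50.
Claim 3 ($2,445): deductible met; 50% of $2,445 = $1,222.50. That would push OOP to $3,004, over the $2,800 cap, so patient pays $2,800 − $1,781.50 = $1,018.50.

$1,018.50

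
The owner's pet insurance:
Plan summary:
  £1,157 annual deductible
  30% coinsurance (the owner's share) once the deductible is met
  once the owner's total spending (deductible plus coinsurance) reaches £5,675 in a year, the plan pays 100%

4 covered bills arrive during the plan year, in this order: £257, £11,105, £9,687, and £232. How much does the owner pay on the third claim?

£1,456.50

Bill 1, £257: all of it applies to the deductible. Owner owes £257 (running OOP £257).
Bill 2, £11,105: £900 to deductible, leaving £10,205; owner's 30% is £3,061.50. Cost to owner: £3,961.50. OOP to date £4,218.50.
Bill 3, £9,687: deductible met; 30% of £9,687 = £2,906.10. That would push OOP to £7,124.60, over the £5,675 cap, so owner pays £5,675 − £4,218.50 = £1,456.50.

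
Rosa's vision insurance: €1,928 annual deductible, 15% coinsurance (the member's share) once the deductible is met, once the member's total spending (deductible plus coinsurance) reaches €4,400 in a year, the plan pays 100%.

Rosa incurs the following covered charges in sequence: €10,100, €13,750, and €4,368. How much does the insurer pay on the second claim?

#1 (€10,100): deductible takes €1,928, €8,172 remains; member's 15% is €1,225.80. Member owes €3,153.80 (running OOP €3,153.80). Plan pays €10,100 − €3,153.80 = €6,946.20.
#2 (€13,750): 15% coinsurance on €13,750 = €2,062.50. Adding that to €3,153.80 gives €5,216.30, past the €4,400 cap; member pays only €4,400 − €3,153.80 = €1,246.20. Plan pays €13,750 − €1,246.20 = €12,503.80.

€12,503.80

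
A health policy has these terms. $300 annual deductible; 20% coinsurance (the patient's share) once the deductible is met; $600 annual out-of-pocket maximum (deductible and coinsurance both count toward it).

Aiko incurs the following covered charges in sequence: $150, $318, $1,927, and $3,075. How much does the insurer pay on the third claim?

#1 ($150): all of it applies to the deductible. Cost to patient: $150. OOP to date $150. Insurer: $150 − $150 = $0.
#2 ($318): $150 to deductible, leaving $168; 20% of $168 = $33.60. Patient pays $183.60; OOP now $333.60. Insurer: $318 − $183.60 = $134.40.
#3 ($1,927): deductible already satisfied, so patient's share is 20% × $1,927 = $385.40. OOP would hit $719 > $600, so the cap limits the patient to $600 − $333.60 = $266.40. Plan pays $1,927 − $266.40 = $1,660.60.

$1,660.60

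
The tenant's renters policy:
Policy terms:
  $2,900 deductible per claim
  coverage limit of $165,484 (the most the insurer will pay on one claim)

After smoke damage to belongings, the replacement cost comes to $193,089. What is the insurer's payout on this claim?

$165,484

Less the $2,900 deductible: $193,089 − $2,900 = $190,189.
Since $190,189 > $165,484, the payout is capped at $165,484.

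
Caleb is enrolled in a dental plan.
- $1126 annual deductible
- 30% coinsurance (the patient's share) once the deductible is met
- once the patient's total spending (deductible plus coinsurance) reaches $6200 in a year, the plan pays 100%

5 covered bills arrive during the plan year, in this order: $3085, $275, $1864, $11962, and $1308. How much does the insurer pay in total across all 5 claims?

#1 ($3085): $1126 finishes the deductible; $1959 goes to coinsurance; patient's 30% is $587.70. Cost to patient: $1713.70. OOP to date $1713.70. Insurer: $3085 − $1713.70 = $1371.30.
#2 ($275): deductible already satisfied, so patient's share is 30% × $275 = $82.50. Patient pays $82.50; OOP now $1796.20. Plan pays $275 − $82.50 = $192.50.
#3 ($1864): deductible met; 30% of $1864 = $559.20. Patient pays $559.20; OOP now $2355.40. Insurer: $1864 − $559.20 = $1304.80.
#4 ($11962): deductible met; 30% of $11962 = $3588.60. Patient pays $3588.60; OOP now $5944. Plan pays $11962 − $3588.60 = $8373.40.
#5 ($1308): 30% coinsurance on $1308 = $392.40. That would push OOP to $6336.40, over the $6200 cap, so patient pays $6200 − $5944 = $256. Insurer: $1308 − $256 = $1052.
Insurer total = bills − patient's total = $18494 − $6200 = $12294.

$12294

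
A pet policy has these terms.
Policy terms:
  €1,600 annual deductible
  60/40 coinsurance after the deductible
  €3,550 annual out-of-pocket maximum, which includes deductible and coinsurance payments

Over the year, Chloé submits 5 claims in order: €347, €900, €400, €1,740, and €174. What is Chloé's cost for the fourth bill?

Bill 1, €347: all of it applies to the deductible. Owner pays €347; OOP now €347.
Bill 2, €900: entire amount goes to the deductible. Owner owes €900 (running OOP €1,247).
Bill 3, €400: €353 finishes the deductible; €47 goes to coinsurance; 40% of €47 = €18.80. Cost to owner: €371.80. OOP to date €1,618.80.
Bill 4, €1,740: 40% coinsurance on €1,740 = €696. Owner owes €696 (running OOP €2,314.80).

€696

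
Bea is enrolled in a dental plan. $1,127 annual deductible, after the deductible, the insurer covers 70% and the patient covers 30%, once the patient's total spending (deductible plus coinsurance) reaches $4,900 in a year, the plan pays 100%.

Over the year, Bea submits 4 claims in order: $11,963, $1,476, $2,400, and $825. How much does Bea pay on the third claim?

$79.40

Claim 1 ($11,963): $1,127 finishes the deductible; $10,836 goes to coinsurance; patient's 30% is $3,250.80. Patient owes $4,377.80 (running OOP $4,377.80).
Claim 2 ($1,476): 30% coinsurance on $1,476 = $442.80. Patient pays $442.80; OOP now $4,820.60.
Claim 3 ($2,400): deductible met; 30% of $2,400 = $720. OOP would hit $5,540.60 > $4,900, so the cap limits the patient to $4,900 − $4,820.60 = $79.40.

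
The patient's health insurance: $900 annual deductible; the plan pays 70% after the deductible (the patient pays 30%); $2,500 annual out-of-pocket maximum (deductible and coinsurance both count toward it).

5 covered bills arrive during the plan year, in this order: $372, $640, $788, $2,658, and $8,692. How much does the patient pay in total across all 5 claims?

Claim 1 — $372: all of it applies to the deductible. Patient owes $372 (running OOP $372).
Claim 2 — $640: $528 finishes the deductible; $112 goes to coinsurance; patient's 30% is $33.60. Patient owes $561.60 (running OOP $933.60).
Claim 3 — $788: deductible met; 30% of $788 = $236.40. Patient owes $236.40 (running OOP $1,170).
Claim 4 — $2,658: deductible already satisfied, so patient's share is 30% × $2,658 = $797.40. Patient owes $797.40 (running OOP $1,967.40).
Claim 5 — $8,692: 30% coinsurance on $8,692 = $2,607.60. That would push OOP to $4,575, over the $2,500 cap, so patient pays $2,500 − $1,967.40 = $532.60.
Total paid by the patient: $372 + $561.60 + $236.40 + $797.40 + $532.60 = $2,500.

$2,500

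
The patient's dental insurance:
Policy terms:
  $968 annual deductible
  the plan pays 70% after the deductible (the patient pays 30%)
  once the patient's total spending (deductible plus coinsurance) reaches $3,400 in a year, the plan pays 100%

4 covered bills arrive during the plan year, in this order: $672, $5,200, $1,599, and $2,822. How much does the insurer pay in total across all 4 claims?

$6,893

Claim 1 ($672): fully absorbed by the deductible. Patient owes $672 (running OOP $672). Insurer: $672 − $672 = $0.
Claim 2 ($5,200): deductible takes $296, $4,904 remains; coinsurance $4,904 × 30% = $1,471.20. Patient owes $1,767.20 (running OOP $2,439.20). Plan pays $5,200 − $1,767.20 = $3,432.80.
Claim 3 ($1,599): deductible met; 30% of $1,599 = $479.70. Cost to patient: $479.70. OOP to date $2,918.90. Plan pays $1,599 − $479.70 = $1,119.30.
Claim 4 ($2,822): 30% coinsurance on $2,822 = $846.60. That would push OOP to $3,765.50, over the $3,400 cap, so patient pays $3,400 − $2,918.90 = $481.10. Insurer: $2,822 − $481.10 = $2,340.90.
Insurer total: $0 + $3,432.80 + $1,119.30 + $2,340.90 = $6,893.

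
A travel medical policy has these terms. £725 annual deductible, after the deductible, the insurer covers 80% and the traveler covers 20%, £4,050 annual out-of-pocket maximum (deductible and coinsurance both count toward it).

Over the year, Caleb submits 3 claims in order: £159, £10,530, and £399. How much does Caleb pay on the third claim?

Bill 1, £159: fully absorbed by the deductible. Traveler owes £159 (running OOP £159).
Bill 2, £10,530: deductible takes £566, £9,964 remains; traveler's 20% is £1,992.80. Cost to traveler: £2,558.80. OOP to date £2,717.80.
Bill 3, £399: deductible met; 20% of £399 = £79.80. Traveler owes £79.80 (running OOP £2,797.60).

£79.80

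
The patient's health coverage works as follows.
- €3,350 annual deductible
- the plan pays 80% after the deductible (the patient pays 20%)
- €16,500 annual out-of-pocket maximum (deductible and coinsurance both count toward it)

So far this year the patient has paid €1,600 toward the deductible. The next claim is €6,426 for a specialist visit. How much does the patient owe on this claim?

€1,600 of the €3,350 deductible is already met, leaving €1,750.
The remaining €4,676 (= €6,426 − €1,750) moves to coinsurance.
20% of €4,676 = €935.20 falls to the patient.
Patient responsibility before any cap: €1,750 + €935.20 = €2,685.20.
Cumulative spending €1,600 + €2,685.20 = €4,285.20 stays under the €16,500 maximum.

€2,685.20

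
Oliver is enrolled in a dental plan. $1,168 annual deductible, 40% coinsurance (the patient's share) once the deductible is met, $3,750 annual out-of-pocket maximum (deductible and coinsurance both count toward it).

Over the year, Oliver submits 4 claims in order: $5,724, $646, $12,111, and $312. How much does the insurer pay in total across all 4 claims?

#1 ($5,724): $1,168 to deductible, leaving $4,556; patient's 40% is $1,822.40. Patient pays $2,990.40; OOP now $2,990.40. Plan pays $5,724 − $2,990.40 = $2,733.60.
#2 ($646): deductible already satisfied, so patient's share is 40% × $646 = $258.40. Patient owes $258.40 (running OOP $3,248.80). Insurer: $646 − $258.40 = $387.60.
#3 ($12,111): deductible met; 40% of $12,111 = $4,844.40. OOP would hit $8,093.20 > $3,750, so the cap limits the patient to $3,750 − $3,248.80 = $501.20. Plan pays $12,111 − $501.20 = $11,609.80.
#4 ($312): deductible already satisfied, so patient's share is 40% × $312 = $124.80. Adding that to $3,750 gives $3,874.80, past the $3,750 cap; patient pays only $3,750 − $3,750 = $0. Insurer: $312 − $0 = $312.
Insurer total = bills − patient's total = $18,793 − $3,750 = $15,043.

$15,043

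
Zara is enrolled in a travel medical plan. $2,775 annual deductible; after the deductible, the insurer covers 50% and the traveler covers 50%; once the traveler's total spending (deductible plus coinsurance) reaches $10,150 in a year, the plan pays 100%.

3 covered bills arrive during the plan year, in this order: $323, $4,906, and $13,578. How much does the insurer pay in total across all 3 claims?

Bill 1, $323: all of it applies to the deductible. Traveler pays $323; OOP now $323. Plan pays $323 − $323 = $0.
Bill 2, $4,906: $2,452 finishes the deductible; $2,454 goes to coinsurance; 50% of $2,454 = $1,227. Traveler owes $3,679 (running OOP $4,002). Plan pays $4,906 − $3,679 = $1,227.
Bill 3, $13,578: deductible already satisfied, so traveler's share is 50% × $13,578 = $6,789. That would push OOP to $10,791, over the $10,150 cap, so traveler pays $10,150 − $4,002 = $6,148. Plan pays $13,578 − $6,148 = $7,430.
Insurer total: $0 + $1,227 + $7,430 = $8,657.

$8,657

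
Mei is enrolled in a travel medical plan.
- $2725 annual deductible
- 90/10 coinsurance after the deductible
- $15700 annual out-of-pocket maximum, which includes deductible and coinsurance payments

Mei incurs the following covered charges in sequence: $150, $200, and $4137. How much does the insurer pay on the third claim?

#1 ($150): all of it applies to the deductible. Cost to traveler: $150. OOP to date $150. Insurer: $150 − $150 = $0.
#2 ($200): entire amount goes to the deductible. Traveler pays $200; OOP now $350. Plan pays $200 − $200 = $0.
#3 ($4137): deductible takes $2375, $1762 remains; traveler's 10% is $176.20. Cost to traveler: $2551.20. OOP to date $2901.20. Insurer: $4137 − $2551.20 = $1585.80.

$1585.80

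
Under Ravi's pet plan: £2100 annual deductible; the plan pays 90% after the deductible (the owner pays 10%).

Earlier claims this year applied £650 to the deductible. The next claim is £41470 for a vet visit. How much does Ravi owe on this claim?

£650 of the £2100 deductible is already met, leaving £1450.
The remaining £40020 (= £41470 − £1450) moves to coinsurance.
10% of £40020 = £4002 falls to the owner.
Owner responsibility: £1450 + £4002 = £5452.

£5452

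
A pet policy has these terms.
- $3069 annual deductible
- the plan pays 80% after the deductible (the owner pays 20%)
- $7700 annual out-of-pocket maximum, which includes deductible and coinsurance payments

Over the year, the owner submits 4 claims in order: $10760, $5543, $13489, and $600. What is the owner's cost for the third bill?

#1 ($10760): deductible takes $3069, $7691 remains; owner's 20% is $1538.20. Cost to owner: $4607.20. OOP to date $4607.20.
#2 ($5543): deductible met; 20% of $5543 = $1108.60. Owner owes $1108.60 (running OOP $5715.80).
#3 ($13489): deductible already satisfied, so owner's share is 20% × $13489 = $2697.80. Adding that to $5715.80 gives $8413.60, past the $7700 cap; owner pays only $7700 − $5715.80 = $1984.20.

$1984.20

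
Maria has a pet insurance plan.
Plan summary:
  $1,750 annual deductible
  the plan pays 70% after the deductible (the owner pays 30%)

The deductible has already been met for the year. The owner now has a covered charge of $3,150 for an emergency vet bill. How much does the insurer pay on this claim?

$2,205

With the deductible met, the entire $3,150 is subject to coinsurance.
Owner's 30% share of $3,150 is $945.
The insurer covers the remainder: $3,150 − $945 = $2,205.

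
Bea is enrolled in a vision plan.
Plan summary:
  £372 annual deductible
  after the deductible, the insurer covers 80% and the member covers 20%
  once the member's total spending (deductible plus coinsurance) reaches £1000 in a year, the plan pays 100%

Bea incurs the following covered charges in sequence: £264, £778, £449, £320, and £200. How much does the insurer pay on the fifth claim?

Claim 1 — £264: entire amount goes to the deductible. Cost to member: £264. OOP to date £264. Insurer: £264 − £264 = £0.
Claim 2 — £778: deductible takes £108, £670 remains; 20% of £670 = £134. Cost to member: £242. OOP to date £506. Plan pays £778 − £242 = £536.
Claim 3 — £449: 20% coinsurance on £449 = £89.80. Member owes £89.80 (running OOP £595.80). Insurer: £449 − £89.80 = £359.20.
Claim 4 — £320: deductible already satisfied, so member's share is 20% × £320 = £64. Member pays £64; OOP now £659.80. Insurer: £320 − £64 = £256.
Claim 5 — £200: deductible met; 20% of £200 = £40. Member pays £40; OOP now £699.80. Insurer: £200 − £40 = £160.

£160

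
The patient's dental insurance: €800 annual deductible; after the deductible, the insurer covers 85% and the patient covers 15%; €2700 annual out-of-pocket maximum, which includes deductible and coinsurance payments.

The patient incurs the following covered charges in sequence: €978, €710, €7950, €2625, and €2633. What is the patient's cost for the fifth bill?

€180.55

Claim 1 (€978): €800 finishes the deductible; €178 goes to coinsurance; patient's 15% is €26.70. Patient owes €826.70 (running OOP €826.70).
Claim 2 (€710): deductible already satisfied, so patient's share is 15% × €710 = €106.50. Patient owes €106.50 (running OOP €933.20).
Claim 3 (€7950): 15% coinsurance on €7950 = €1192.50. Patient pays €1192.50; OOP now €2125.70.
Claim 4 (€2625): deductible already satisfied, so patient's share is 15% × €2625 = €393.75. Cost to patient: €393.75. OOP to date €2519.45.
Claim 5 (€2633): deductible met; 15% of €2633 = €394.95. Adding that to €2519.45 gives €2914.40, past the €2700 cap; patient pays only €2700 − €2519.45 = €180.55.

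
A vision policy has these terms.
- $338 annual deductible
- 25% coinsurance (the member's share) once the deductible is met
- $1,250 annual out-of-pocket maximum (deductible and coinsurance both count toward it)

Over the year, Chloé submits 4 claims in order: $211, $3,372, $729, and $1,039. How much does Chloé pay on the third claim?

#1 ($211): all of it applies to the deductible. Cost to member: $211. OOP to date $211.
#2 ($3,372): $127 to deductible, leaving $3,245; member's 25% is $811.25. Member pays $938.25; OOP now $1,149.25.
#3 ($729): 25% coinsurance on $729 = $182.25. That would push OOP to $1,331.50, over the $1,250 cap, so member pays $1,250 − $1,149.25 = $100.75.

$100.75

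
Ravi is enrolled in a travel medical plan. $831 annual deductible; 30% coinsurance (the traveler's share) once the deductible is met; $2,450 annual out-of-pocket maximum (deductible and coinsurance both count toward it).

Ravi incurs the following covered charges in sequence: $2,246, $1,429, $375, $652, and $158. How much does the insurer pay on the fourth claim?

$456.40

Claim 1 — $2,246: $831 to deductible, leaving $1,415; 30% of $1,415 = $424.50. Traveler pays $1,255.50; OOP now $1,255.50. Plan pays $2,246 − $1,255.50 = $990.50.
Claim 2 — $1,429: 30% coinsurance on $1,429 = $428.70. Traveler owes $428.70 (running OOP $1,684.20). Insurer: $1,429 − $428.70 = $1,000.30.
Claim 3 — $375: deductible met; 30% of $375 = $112.50. Traveler pays $112.50; OOP now $1,796.70. Plan pays $375 − $112.50 = $262.50.
Claim 4 — $652: 30% coinsurance on $652 = $195.60. Traveler owes $195.60 (running OOP $1,992.30). Plan pays $652 − $195.60 = $456.40.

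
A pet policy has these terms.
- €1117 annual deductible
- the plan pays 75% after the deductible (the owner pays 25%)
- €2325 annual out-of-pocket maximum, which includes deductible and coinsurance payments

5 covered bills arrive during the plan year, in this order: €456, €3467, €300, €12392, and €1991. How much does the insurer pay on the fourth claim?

€11960.50

#1 (€456): all of it applies to the deductible. Owner pays €456; OOP now €456. Plan pays €456 − €456 = €0.
#2 (€3467): deductible takes €661, €2806 remains; owner's 25% is €701.50. Owner pays €1362.50; OOP now €1818.50. Plan pays €3467 − €1362.50 = €2104.50.
#3 (€300): deductible already satisfied, so owner's share is 25% × €300 = €75. Owner owes €75 (running OOP €1893.50). Insurer: €300 − €75 = €225.
#4 (€12392): deductible already satisfied, so owner's share is 25% × €12392 = €3098. OOP would hit €4991.50 > €2325, so the cap limits the owner to €2325 − €1893.50 = €431.50. Plan pays €12392 − €431.50 = €11960.50.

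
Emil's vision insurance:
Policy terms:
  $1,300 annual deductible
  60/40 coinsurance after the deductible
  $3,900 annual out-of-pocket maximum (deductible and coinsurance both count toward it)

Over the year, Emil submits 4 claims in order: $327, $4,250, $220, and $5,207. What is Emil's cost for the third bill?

$88

Claim 1 — $327: fully absorbed by the deductible. Member pays $327; OOP now $327.
Claim 2 — $4,250: $973 to deductible, leaving $3,277; coinsurance $3,277 × 40% = $1,310.80. Member owes $2,283.80 (running OOP $2,610.80).
Claim 3 — $220: 40% coinsurance on $220 = $88. Cost to member: $88. OOP to date $2,698.80.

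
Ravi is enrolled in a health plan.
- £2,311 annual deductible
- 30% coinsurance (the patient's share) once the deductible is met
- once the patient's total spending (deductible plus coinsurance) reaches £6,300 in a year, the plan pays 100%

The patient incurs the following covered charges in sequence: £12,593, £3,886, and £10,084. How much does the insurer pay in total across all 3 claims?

£20,263

Claim 1 (£12,593): deductible takes £2,311, £10,282 remains; coinsurance £10,282 × 30% = £3,084.60. Patient owes £5,395.60 (running OOP £5,395.60). Insurer: £12,593 − £5,395.60 = £7,197.40.
Claim 2 (£3,886): deductible met; 30% of £3,886 = £1,165.80. OOP would hit £6,561.40 > £6,300, so the cap limits the patient to £6,300 − £5,395.60 = £904.40. Insurer: £3,886 − £904.40 = £2,981.60.
Claim 3 (£10,084): deductible met; 30% of £10,084 = £3,025.20. OOP would hit £9,325.20 > £6,300, so the cap limits the patient to £6,300 − £6,300 = £0. Plan pays £10,084 − £0 = £10,084.
Insurer total: £7,197.40 + £2,981.60 + £10,084 = £20,263.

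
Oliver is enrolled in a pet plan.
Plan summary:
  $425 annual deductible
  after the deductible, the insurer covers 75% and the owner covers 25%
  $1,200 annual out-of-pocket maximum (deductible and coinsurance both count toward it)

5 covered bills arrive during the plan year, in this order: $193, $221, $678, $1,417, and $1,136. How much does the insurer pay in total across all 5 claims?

$2,445

Bill 1, $193: fully absorbed by the deductible. Owner pays $193; OOP now $193. Insurer: $193 − $193 = $0.
Bill 2, $221: entire amount goes to the deductible. Owner pays $221; OOP now $414. Insurer: $221 − $221 = $0.
Bill 3, $678: $11 finishes the deductible; $667 goes to coinsurance; 25% of $667 = $166.75. Cost to owner: $177.75. OOP to date $591.75. Plan pays $678 − $177.75 = $500.25.
Bill 4, $1,417: 25% coinsurance on $1,417 = $354.25. Cost to owner: $354.25. OOP to date $946. Plan pays $1,417 − $354.25 = $1,062.75.
Bill 5, $1,136: 25% coinsurance on $1,136 = $284. OOP would hit $1,230 > $1,200, so the cap limits the owner to $1,200 − $946 = $254. Insurer: $1,136 − $254 = $882.
Insurer total = bills − owner's total = $3,645 − $1,200 = $2,445.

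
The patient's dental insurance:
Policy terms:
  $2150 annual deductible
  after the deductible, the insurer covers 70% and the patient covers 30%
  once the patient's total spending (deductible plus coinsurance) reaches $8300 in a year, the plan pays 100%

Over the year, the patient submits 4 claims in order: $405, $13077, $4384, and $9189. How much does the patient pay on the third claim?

Claim 1 — $405: all of it applies to the deductible. Patient pays $405; OOP now $405.
Claim 2 — $13077: deductible takes $1745, $11332 remains; coinsurance $11332 × 30% = $3399.60. Patient pays $5144.60; OOP now $5549.60.
Claim 3 — $4384: deductible met; 30% of $4384 = $1315.20. Cost to patient: $1315.20. OOP to date $6864.80.

$1315.20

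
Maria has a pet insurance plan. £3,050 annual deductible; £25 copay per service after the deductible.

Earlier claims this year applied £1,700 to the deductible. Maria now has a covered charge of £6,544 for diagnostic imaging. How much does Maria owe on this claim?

Remaining deductible: £3,050 − £1,700 = £1,350.
That leaves £6,544 − £1,350 = £5,194 for the copay.
Copay on this service: £25.
So the owner owes £1,350 + £25 = £1,375.

£1,375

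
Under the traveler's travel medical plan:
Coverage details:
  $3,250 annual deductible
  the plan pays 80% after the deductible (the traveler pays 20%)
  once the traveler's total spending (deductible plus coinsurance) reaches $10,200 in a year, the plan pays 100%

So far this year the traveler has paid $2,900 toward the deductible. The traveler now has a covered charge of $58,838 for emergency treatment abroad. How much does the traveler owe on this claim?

$7,300

Deductible still to meet: $3,250 − $2,900 = $350.
That leaves $58,838 − $350 = $58,488 for coinsurance.
Traveler's 20% share of $58,488 is $11,697.60.
Traveler responsibility before any cap: $350 + $11,697.60 = $12,047.60.
That would bring total out-of-pocket to $14,947.60, past the $10,200 cap. The traveler is capped at $10,200 − $2,900 = $7,300 on this claim.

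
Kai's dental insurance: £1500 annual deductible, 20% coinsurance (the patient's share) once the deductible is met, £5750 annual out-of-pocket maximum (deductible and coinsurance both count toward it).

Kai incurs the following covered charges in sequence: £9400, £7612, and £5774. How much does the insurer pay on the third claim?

£4626.40

Claim 1 — £9400: deductible takes £1500, £7900 remains; 20% of £7900 = £1580. Patient owes £3080 (running OOP £3080). Plan pays £9400 − £3080 = £6320.
Claim 2 — £7612: deductible met; 20% of £7612 = £1522.40. Cost to patient: £1522.40. OOP to date £4602.40. Insurer: £7612 − £1522.40 = £6089.60.
Claim 3 — £5774: deductible already satisfied, so patient's share is 20% × £5774 = £1154.80. Adding that to £4602.40 gives £5757.20, past the £5750 cap; patient pays only £5750 − £4602.40 = £1147.60. Insurer: £5774 − £1147.60 = £4626.40.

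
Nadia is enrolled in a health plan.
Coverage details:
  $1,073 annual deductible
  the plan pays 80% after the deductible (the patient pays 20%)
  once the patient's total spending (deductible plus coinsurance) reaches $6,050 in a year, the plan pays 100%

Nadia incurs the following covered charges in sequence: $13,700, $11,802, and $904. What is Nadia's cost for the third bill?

Claim 1 — $13,700: deductible takes $1,073, $12,627 remains; 20% of $12,627 = $2,525.40. Patient owes $3,598.40 (running OOP $3,598.40).
Claim 2 — $11,802: deductible already satisfied, so patient's share is 20% × $11,802 = $2,360.40. Patient pays $2,360.40; OOP now $5,958.80.
Claim 3 — $904: deductible met; 20% of $904 = $180.80. That would push OOP to $6,139.60, over the $6,050 cap, so patient pays $6,050 − $5,958.80 = $91.20.

$91.20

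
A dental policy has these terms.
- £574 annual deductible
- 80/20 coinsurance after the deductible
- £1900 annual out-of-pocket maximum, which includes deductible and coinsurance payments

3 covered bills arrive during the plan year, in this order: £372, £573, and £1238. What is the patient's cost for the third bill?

Claim 1 — £372: fully absorbed by the deductible. Patient pays £372; OOP now £372.
Claim 2 — £573: deductible takes £202, £371 remains; coinsurance £371 × 20% = £74.20. Cost to patient: £276.20. OOP to date £648.20.
Claim 3 — £1238: 20% coinsurance on £1238 = £247.60. Patient owes £247.60 (running OOP £895.80).

£247.60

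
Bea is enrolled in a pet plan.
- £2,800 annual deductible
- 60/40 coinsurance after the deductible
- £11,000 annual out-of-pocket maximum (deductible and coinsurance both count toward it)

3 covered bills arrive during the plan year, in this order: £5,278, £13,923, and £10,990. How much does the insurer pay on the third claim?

£9,350.40

Claim 1 — £5,278: £2,800 finishes the deductible; £2,478 goes to coinsurance; 40% of £2,478 = £991.20. Owner pays £3,791.20; OOP now £3,791.20. Insurer: £5,278 − £3,791.20 = £1,486.80.
Claim 2 — £13,923: 40% coinsurance on £13,923 = £5,569.20. Cost to owner: £5,569.20. OOP to date £9,360.40. Plan pays £13,923 − £5,569.20 = £8,353.80.
Claim 3 — £10,990: deductible already satisfied, so owner's share is 40% × £10,990 = £4,396. OOP would hit £13,756.40 > £11,000, so the cap limits the owner to £11,000 − £9,360.40 = £1,639.60. Plan pays £10,990 − £1,639.60 = £9,350.40.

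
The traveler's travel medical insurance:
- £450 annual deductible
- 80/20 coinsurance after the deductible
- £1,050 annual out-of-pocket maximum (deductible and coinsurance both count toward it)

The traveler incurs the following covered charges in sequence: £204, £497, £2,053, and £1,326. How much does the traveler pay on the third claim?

#1 (£204): all of it applies to the deductible. Traveler owes £204 (running OOP £204).
#2 (£497): £246 to deductible, leaving £251; coinsurance £251 × 20% = £50.20. Traveler owes £296.20 (running OOP £500.20).
#3 (£2,053): deductible met; 20% of £2,053 = £410.60. Traveler pays £410.60; OOP now £910.80.

£410.60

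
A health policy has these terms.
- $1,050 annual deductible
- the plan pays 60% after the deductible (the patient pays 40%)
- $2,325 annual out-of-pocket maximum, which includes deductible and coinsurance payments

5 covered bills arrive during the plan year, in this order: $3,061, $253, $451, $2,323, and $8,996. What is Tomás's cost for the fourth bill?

$189

Claim 1 ($3,061): $1,050 to deductible, leaving $2,011; coinsurance $2,011 × 40% = $804.40. Cost to patient: $1,854.40. OOP to date $1,854.40.
Claim 2 ($253): deductible already satisfied, so patient's share is 40% × $253 = $101.20. Patient pays $101.20; OOP now $1,955.60.
Claim 3 ($451): deductible already satisfied, so patient's share is 40% × $451 = $180.40. Patient owes $180.40 (running OOP $2,136).
Claim 4 ($2,323): 40% coinsurance on $2,323 = $929.20. Adding that to $2,136 gives $3,065.20, past the $2,325 cap; patient pays only $2,325 − $2,136 = $189.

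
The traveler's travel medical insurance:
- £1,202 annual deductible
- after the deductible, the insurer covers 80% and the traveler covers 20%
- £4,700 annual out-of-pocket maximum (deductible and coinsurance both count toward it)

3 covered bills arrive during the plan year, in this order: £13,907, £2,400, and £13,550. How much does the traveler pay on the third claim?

Bill 1, £13,907: deductible takes £1,202, £12,705 remains; traveler's 20% is £2,541. Traveler owes £3,743 (running OOP £3,743).
Bill 2, £2,400: deductible already satisfied, so traveler's share is 20% × £2,400 = £480. Cost to traveler: £480. OOP to date £4,223.
Bill 3, £13,550: 20% coinsurance on £13,550 = £2,710. That would push OOP to £6,933, over the £4,700 cap, so traveler pays £4,700 − £4,223 = £477.

£477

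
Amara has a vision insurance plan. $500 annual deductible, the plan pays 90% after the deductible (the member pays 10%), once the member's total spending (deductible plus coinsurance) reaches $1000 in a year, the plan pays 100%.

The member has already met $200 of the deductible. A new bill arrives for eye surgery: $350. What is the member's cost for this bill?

Deductible still to meet: $500 − $200 = $300.
That leaves $350 − $300 = $50 for coinsurance.
Member's 10% share of $50 is $5.
So the member owes $300 + $5 = $305 before any cap.
Year-to-date out-of-pocket becomes $200 + $305 = $505, still under the $1000 maximum, so no cap applies.

$305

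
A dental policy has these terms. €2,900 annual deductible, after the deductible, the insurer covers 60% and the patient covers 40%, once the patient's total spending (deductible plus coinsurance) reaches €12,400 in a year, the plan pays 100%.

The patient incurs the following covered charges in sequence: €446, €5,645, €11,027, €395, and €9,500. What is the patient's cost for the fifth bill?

€3,654.80

Bill 1, €446: all of it applies to the deductible. Patient owes €446 (running OOP €446).
Bill 2, €5,645: €2,454 to deductible, leaving €3,191; coinsurance €3,191 × 40% = €1,276.40. Patient owes €3,730.40 (running OOP €4,176.40).
Bill 3, €11,027: deductible met; 40% of €11,027 = €4,410.80. Cost to patient: €4,410.80. OOP to date €8,587.20.
Bill 4, €395: deductible met; 40% of €395 = €158. Patient owes €158 (running OOP €8,745.20).
Bill 5, €9,500: deductible met; 40% of €9,500 = €3,800. That would push OOP to €12,545.20, over the €12,400 cap, so patient pays €12,400 − €8,745.20 = €3,654.80.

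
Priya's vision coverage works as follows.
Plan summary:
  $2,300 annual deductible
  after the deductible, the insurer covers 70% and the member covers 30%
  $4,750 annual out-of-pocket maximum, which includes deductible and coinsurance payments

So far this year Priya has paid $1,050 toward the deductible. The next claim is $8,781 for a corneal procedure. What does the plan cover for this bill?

$5,271.70

$1,050 of the $2,300 deductible is already met, leaving $1,250.
That leaves $8,781 − $1,250 = $7,531 for coinsurance.
Member's 30% share of $7,531 is $2,259.30.
So the member owes $1,250 + $2,259.30 = $3,509.30 before any cap.
Year-to-date out-of-pocket becomes $1,050 + $3,509.30 = $4,559.30, still under the $4,750 maximum, so no cap applies.
Insurer pays the balance: $8,781 − $3,509.30 = $5,271.70.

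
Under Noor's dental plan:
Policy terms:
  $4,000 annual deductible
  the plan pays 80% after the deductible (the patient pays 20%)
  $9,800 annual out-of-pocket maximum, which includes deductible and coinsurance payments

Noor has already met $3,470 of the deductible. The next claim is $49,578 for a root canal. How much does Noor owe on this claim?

$6,330

Remaining deductible: $4,000 − $3,470 = $530.
After the $530 deductible portion, $49,578 − $530 = $49,048 is subject to coinsurance.
Coinsurance: $49,048 × 20% = $9,809.60.
That puts the patient's cost at $530 + $9,809.60 = $10,339.60 before any cap.
Year-to-date out-of-pocket would reach $3,470 + $10,339.60 = $13,809.60, above the $9,800 maximum, so the patient pays only $9,800 − $3,470 = $6,330.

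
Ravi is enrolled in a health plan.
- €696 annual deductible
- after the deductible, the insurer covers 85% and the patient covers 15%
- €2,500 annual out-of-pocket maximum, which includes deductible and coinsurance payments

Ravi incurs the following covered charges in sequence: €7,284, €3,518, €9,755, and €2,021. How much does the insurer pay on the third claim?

€9,466.90

Bill 1, €7,284: €696 finishes the deductible; €6,588 goes to coinsurance; coinsurance €6,588 × 15% = €988.20. Patient owes €1,684.20 (running OOP €1,684.20). Plan pays €7,284 − €1,684.20 = €5,599.80.
Bill 2, €3,518: 15% coinsurance on €3,518 = €527.70. Patient owes €527.70 (running OOP €2,211.90). Insurer: €3,518 − €527.70 = €2,990.30.
Bill 3, €9,755: deductible already satisfied, so patient's share is 15% × €9,755 = €1,463.25. OOP would hit €3,675.15 > €2,500, so the cap limits the patient to €2,500 − €2,211.90 = €288.10. Insurer: €9,755 − €288.10 = €9,466.90.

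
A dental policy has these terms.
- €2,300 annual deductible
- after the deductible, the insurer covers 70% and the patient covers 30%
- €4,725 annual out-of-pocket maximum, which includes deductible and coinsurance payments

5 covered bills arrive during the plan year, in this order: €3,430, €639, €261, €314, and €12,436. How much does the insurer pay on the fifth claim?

€10,714.20

Claim 1 — €3,430: deductible takes €2,300, €1,130 remains; 30% of €1,130 = €339. Patient owes €2,639 (running OOP €2,639). Insurer: €3,430 − €2,639 = €791.
Claim 2 — €639: deductible met; 30% of €639 = €191.70. Cost to patient: €191.70. OOP to date €2,830.70. Insurer: €639 − €191.70 = €447.30.
Claim 3 — €261: 30% coinsurance on €261 = €78.30. Cost to patient: €78.30. OOP to date €2,909. Insurer: €261 − €78.30 = €182.70.
Claim 4 — €314: deductible already satisfied, so patient's share is 30% × €314 = €94.20. Patient pays €94.20; OOP now €3,003.20. Plan pays €314 − €94.20 = €219.80.
Claim 5 — €12,436: 30% coinsurance on €12,436 = €3,730.80. OOP would hit €6,734 > €4,725, so the cap limits the patient to €4,725 − €3,003.20 = €1,721.80. Insurer: €12,436 − €1,721.80 = €10,714.20.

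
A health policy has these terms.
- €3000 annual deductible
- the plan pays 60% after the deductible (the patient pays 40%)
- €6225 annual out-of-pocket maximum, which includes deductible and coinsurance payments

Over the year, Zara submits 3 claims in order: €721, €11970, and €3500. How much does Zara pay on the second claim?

€5504

#1 (€721): all of it applies to the deductible. Patient pays €721; OOP now €721.
#2 (€11970): €2279 finishes the deductible; €9691 goes to coinsurance; patient's 40% is €3876.40. Deductible plus coinsurance: €2279 + €3876.40 = €6155.40. OOP would hit €6876.40 > €6225, so the cap limits the patient to €6225 − €721 = €5504.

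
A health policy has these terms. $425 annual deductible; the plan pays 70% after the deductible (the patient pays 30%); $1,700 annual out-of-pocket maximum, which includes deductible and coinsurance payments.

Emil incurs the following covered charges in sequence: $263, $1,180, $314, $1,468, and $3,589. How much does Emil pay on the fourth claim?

Claim 1 — $263: all of it applies to the deductible. Patient owes $263 (running OOP $263).
Claim 2 — $1,180: deductible takes $162, $1,018 remains; patient's 30% is $305.40. Cost to patient: $467.40. OOP to date $730.40.
Claim 3 — $314: deductible met; 30% of $314 = $94.20. Patient owes $94.20 (running OOP $824.60).
Claim 4 — $1,468: deductible met; 30% of $1,468 = $440.40. Cost to patient: $440.40. OOP to date $1,265.

$440.40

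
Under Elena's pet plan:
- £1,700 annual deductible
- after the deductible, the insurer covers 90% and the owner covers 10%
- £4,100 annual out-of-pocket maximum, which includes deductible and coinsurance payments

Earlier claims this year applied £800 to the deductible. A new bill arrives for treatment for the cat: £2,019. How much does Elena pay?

Remaining deductible: £1,700 − £800 = £900.
The remaining £1,119 (= £2,019 − £900) moves to coinsurance.
10% of £1,119 = £111.90 falls to the owner.
So the owner owes £900 + £111.90 = £1,011.90 before any cap.
Year-to-date out-of-pocket becomes £800 + £1,011.90 = £1,811.90, still under the £4,100 maximum, so no cap applies.

£1,011.90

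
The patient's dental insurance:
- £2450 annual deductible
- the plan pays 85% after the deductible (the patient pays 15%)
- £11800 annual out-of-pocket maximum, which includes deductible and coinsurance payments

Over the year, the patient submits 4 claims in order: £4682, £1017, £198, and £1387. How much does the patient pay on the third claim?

#1 (£4682): deductible takes £2450, £2232 remains; coinsurance £2232 × 15% = £334.80. Cost to patient: £2784.80. OOP to date £2784.80.
#2 (£1017): 15% coinsurance on £1017 = £152.55. Patient owes £152.55 (running OOP £2937.35).
#3 (£198): 15% coinsurance on £198 = £29.70. Patient pays £29.70; OOP now £2967.05.

£29.70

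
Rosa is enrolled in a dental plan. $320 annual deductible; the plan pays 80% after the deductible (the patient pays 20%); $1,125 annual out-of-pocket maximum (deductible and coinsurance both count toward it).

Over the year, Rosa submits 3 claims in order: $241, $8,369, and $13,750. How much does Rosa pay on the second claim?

$884

Claim 1 — $241: fully absorbed by the deductible. Patient owes $241 (running OOP $241).
Claim 2 — $8,369: deductible takes $79, $8,290 remains; coinsurance $8,290 × 20% = $1,658. Together that's $79 + $1,658 = $1,737. That would push OOP to $1,978, over the $1,125 cap, so patient pays $1,125 − $241 = $884.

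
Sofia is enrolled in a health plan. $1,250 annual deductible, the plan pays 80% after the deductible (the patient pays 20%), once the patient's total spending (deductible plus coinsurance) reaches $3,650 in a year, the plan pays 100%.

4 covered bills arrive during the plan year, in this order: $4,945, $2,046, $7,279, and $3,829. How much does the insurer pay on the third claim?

#1 ($4,945): $1,250 to deductible, leaving $3,695; 20% of $3,695 = $739. Patient pays $1,989; OOP now $1,989. Plan pays $4,945 − $1,989 = $2,956.
#2 ($2,046): 20% coinsurance on $2,046 = $409.20. Cost to patient: $409.20. OOP to date $2,398.20. Plan pays $2,046 − $409.20 = $1,636.80.
#3 ($7,279): deductible met; 20% of $7,279 = $1,455.80. Adding that to $2,398.20 gives $3,854, past the $3,650 cap; patient pays only $3,650 − $2,398.20 = $1,251.80. Insurer: $7,279 − $1,251.80 = $6,027.20.

$6,027.20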